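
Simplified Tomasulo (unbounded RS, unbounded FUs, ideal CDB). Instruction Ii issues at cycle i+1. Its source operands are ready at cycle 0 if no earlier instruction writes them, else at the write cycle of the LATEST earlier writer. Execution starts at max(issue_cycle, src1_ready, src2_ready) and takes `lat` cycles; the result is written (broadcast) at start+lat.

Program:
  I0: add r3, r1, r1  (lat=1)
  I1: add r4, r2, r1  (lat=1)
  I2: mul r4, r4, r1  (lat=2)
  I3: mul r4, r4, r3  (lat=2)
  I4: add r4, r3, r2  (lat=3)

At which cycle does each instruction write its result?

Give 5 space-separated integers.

Answer: 2 3 5 7 8

Derivation:
I0 add r3: issue@1 deps=(None,None) exec_start@1 write@2
I1 add r4: issue@2 deps=(None,None) exec_start@2 write@3
I2 mul r4: issue@3 deps=(1,None) exec_start@3 write@5
I3 mul r4: issue@4 deps=(2,0) exec_start@5 write@7
I4 add r4: issue@5 deps=(0,None) exec_start@5 write@8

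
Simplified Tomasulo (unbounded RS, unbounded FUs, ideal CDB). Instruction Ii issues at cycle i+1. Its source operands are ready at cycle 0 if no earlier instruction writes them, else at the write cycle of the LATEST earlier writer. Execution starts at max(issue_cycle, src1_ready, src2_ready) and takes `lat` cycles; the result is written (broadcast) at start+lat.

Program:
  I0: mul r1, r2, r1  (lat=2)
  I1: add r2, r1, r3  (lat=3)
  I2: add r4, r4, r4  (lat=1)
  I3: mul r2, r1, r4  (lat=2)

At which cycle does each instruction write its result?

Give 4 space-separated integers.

I0 mul r1: issue@1 deps=(None,None) exec_start@1 write@3
I1 add r2: issue@2 deps=(0,None) exec_start@3 write@6
I2 add r4: issue@3 deps=(None,None) exec_start@3 write@4
I3 mul r2: issue@4 deps=(0,2) exec_start@4 write@6

Answer: 3 6 4 6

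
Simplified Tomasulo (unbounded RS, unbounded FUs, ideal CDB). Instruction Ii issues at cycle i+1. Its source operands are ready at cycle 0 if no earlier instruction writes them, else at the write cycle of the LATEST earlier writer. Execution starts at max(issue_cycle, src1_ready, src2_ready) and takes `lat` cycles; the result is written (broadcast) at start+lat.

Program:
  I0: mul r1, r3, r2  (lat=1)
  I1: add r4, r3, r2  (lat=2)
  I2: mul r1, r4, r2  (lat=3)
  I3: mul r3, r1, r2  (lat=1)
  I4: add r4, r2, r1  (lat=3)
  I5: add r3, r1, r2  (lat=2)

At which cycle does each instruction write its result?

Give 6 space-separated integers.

Answer: 2 4 7 8 10 9

Derivation:
I0 mul r1: issue@1 deps=(None,None) exec_start@1 write@2
I1 add r4: issue@2 deps=(None,None) exec_start@2 write@4
I2 mul r1: issue@3 deps=(1,None) exec_start@4 write@7
I3 mul r3: issue@4 deps=(2,None) exec_start@7 write@8
I4 add r4: issue@5 deps=(None,2) exec_start@7 write@10
I5 add r3: issue@6 deps=(2,None) exec_start@7 write@9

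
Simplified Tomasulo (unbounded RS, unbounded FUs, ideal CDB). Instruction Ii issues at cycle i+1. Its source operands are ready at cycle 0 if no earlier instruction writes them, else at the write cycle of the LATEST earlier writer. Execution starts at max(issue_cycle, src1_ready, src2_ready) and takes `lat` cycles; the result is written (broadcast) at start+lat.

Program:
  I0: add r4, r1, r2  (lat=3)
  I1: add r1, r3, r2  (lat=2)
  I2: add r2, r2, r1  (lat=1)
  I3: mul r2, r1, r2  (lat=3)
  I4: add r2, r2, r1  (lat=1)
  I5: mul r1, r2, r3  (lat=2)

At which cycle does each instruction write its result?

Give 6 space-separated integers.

Answer: 4 4 5 8 9 11

Derivation:
I0 add r4: issue@1 deps=(None,None) exec_start@1 write@4
I1 add r1: issue@2 deps=(None,None) exec_start@2 write@4
I2 add r2: issue@3 deps=(None,1) exec_start@4 write@5
I3 mul r2: issue@4 deps=(1,2) exec_start@5 write@8
I4 add r2: issue@5 deps=(3,1) exec_start@8 write@9
I5 mul r1: issue@6 deps=(4,None) exec_start@9 write@11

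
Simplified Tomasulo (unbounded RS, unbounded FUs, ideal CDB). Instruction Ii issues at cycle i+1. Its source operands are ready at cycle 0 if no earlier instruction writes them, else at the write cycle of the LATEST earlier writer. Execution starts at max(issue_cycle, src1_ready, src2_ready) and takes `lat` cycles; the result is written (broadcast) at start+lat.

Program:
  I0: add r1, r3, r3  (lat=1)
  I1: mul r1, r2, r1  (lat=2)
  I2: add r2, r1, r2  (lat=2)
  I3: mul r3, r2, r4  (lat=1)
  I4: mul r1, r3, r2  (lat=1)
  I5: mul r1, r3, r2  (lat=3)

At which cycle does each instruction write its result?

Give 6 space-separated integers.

Answer: 2 4 6 7 8 10

Derivation:
I0 add r1: issue@1 deps=(None,None) exec_start@1 write@2
I1 mul r1: issue@2 deps=(None,0) exec_start@2 write@4
I2 add r2: issue@3 deps=(1,None) exec_start@4 write@6
I3 mul r3: issue@4 deps=(2,None) exec_start@6 write@7
I4 mul r1: issue@5 deps=(3,2) exec_start@7 write@8
I5 mul r1: issue@6 deps=(3,2) exec_start@7 write@10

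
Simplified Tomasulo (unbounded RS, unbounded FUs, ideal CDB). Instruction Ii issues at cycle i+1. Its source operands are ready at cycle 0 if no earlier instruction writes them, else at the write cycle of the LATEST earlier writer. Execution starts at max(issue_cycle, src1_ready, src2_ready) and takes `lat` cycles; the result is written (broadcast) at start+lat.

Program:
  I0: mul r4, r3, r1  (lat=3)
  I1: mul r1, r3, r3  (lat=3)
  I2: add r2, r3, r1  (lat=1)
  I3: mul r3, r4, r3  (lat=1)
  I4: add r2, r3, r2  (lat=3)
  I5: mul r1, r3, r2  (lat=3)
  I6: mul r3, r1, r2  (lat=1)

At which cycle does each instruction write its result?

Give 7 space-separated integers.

Answer: 4 5 6 5 9 12 13

Derivation:
I0 mul r4: issue@1 deps=(None,None) exec_start@1 write@4
I1 mul r1: issue@2 deps=(None,None) exec_start@2 write@5
I2 add r2: issue@3 deps=(None,1) exec_start@5 write@6
I3 mul r3: issue@4 deps=(0,None) exec_start@4 write@5
I4 add r2: issue@5 deps=(3,2) exec_start@6 write@9
I5 mul r1: issue@6 deps=(3,4) exec_start@9 write@12
I6 mul r3: issue@7 deps=(5,4) exec_start@12 write@13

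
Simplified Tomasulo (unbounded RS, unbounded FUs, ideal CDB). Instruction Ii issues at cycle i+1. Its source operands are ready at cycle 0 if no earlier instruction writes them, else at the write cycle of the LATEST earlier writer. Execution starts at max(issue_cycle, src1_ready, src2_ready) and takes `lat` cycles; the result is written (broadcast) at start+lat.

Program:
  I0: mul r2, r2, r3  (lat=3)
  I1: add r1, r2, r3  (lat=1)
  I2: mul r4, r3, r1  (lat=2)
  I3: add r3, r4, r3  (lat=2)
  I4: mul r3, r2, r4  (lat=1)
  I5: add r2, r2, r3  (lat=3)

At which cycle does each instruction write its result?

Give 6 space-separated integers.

I0 mul r2: issue@1 deps=(None,None) exec_start@1 write@4
I1 add r1: issue@2 deps=(0,None) exec_start@4 write@5
I2 mul r4: issue@3 deps=(None,1) exec_start@5 write@7
I3 add r3: issue@4 deps=(2,None) exec_start@7 write@9
I4 mul r3: issue@5 deps=(0,2) exec_start@7 write@8
I5 add r2: issue@6 deps=(0,4) exec_start@8 write@11

Answer: 4 5 7 9 8 11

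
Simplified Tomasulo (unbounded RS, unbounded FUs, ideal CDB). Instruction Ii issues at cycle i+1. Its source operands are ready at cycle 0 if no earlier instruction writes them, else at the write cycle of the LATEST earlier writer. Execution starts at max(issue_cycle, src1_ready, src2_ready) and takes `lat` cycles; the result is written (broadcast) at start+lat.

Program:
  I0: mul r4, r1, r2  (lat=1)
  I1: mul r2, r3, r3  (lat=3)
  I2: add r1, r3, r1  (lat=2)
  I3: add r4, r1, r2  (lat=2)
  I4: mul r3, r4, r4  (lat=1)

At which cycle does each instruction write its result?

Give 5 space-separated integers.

Answer: 2 5 5 7 8

Derivation:
I0 mul r4: issue@1 deps=(None,None) exec_start@1 write@2
I1 mul r2: issue@2 deps=(None,None) exec_start@2 write@5
I2 add r1: issue@3 deps=(None,None) exec_start@3 write@5
I3 add r4: issue@4 deps=(2,1) exec_start@5 write@7
I4 mul r3: issue@5 deps=(3,3) exec_start@7 write@8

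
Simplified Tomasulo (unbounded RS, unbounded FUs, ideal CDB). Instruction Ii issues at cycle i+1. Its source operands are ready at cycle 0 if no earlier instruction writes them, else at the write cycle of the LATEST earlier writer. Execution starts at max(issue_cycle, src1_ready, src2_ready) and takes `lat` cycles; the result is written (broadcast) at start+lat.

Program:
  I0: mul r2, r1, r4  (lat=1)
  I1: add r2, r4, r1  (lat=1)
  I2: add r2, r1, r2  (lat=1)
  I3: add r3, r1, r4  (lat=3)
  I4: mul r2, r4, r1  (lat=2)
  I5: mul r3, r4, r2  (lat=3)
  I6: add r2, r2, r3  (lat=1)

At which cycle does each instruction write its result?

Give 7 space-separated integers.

Answer: 2 3 4 7 7 10 11

Derivation:
I0 mul r2: issue@1 deps=(None,None) exec_start@1 write@2
I1 add r2: issue@2 deps=(None,None) exec_start@2 write@3
I2 add r2: issue@3 deps=(None,1) exec_start@3 write@4
I3 add r3: issue@4 deps=(None,None) exec_start@4 write@7
I4 mul r2: issue@5 deps=(None,None) exec_start@5 write@7
I5 mul r3: issue@6 deps=(None,4) exec_start@7 write@10
I6 add r2: issue@7 deps=(4,5) exec_start@10 write@11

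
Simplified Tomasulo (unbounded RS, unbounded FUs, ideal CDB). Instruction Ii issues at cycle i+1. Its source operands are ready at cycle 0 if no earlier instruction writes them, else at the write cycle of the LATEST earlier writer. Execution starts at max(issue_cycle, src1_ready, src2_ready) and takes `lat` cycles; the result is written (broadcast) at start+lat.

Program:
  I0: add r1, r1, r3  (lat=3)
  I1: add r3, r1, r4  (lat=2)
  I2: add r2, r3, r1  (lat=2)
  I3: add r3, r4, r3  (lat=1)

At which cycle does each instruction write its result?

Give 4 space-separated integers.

I0 add r1: issue@1 deps=(None,None) exec_start@1 write@4
I1 add r3: issue@2 deps=(0,None) exec_start@4 write@6
I2 add r2: issue@3 deps=(1,0) exec_start@6 write@8
I3 add r3: issue@4 deps=(None,1) exec_start@6 write@7

Answer: 4 6 8 7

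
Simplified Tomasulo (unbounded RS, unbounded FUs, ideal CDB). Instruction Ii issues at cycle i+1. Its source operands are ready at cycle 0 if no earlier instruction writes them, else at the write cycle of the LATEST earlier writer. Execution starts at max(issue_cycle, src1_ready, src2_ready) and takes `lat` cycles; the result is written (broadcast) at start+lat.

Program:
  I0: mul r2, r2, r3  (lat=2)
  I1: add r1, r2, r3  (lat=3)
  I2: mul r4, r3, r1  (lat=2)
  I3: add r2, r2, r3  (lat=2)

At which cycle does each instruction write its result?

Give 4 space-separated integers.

I0 mul r2: issue@1 deps=(None,None) exec_start@1 write@3
I1 add r1: issue@2 deps=(0,None) exec_start@3 write@6
I2 mul r4: issue@3 deps=(None,1) exec_start@6 write@8
I3 add r2: issue@4 deps=(0,None) exec_start@4 write@6

Answer: 3 6 8 6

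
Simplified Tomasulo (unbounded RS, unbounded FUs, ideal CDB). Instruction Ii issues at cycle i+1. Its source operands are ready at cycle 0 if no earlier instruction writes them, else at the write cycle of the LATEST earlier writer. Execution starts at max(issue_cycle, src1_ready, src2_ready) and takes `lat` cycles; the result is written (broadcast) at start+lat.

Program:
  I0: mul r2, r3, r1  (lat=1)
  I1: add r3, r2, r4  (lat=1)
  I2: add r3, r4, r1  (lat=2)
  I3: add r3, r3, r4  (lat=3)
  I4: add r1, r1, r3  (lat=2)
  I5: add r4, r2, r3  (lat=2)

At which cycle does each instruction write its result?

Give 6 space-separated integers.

Answer: 2 3 5 8 10 10

Derivation:
I0 mul r2: issue@1 deps=(None,None) exec_start@1 write@2
I1 add r3: issue@2 deps=(0,None) exec_start@2 write@3
I2 add r3: issue@3 deps=(None,None) exec_start@3 write@5
I3 add r3: issue@4 deps=(2,None) exec_start@5 write@8
I4 add r1: issue@5 deps=(None,3) exec_start@8 write@10
I5 add r4: issue@6 deps=(0,3) exec_start@8 write@10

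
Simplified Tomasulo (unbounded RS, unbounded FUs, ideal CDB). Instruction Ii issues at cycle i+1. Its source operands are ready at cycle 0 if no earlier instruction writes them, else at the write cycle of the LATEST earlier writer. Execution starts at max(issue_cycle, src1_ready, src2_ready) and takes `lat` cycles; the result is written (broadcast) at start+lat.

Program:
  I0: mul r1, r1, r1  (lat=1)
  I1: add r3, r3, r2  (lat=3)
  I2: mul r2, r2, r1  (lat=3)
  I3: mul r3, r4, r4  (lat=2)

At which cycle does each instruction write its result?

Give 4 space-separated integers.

Answer: 2 5 6 6

Derivation:
I0 mul r1: issue@1 deps=(None,None) exec_start@1 write@2
I1 add r3: issue@2 deps=(None,None) exec_start@2 write@5
I2 mul r2: issue@3 deps=(None,0) exec_start@3 write@6
I3 mul r3: issue@4 deps=(None,None) exec_start@4 write@6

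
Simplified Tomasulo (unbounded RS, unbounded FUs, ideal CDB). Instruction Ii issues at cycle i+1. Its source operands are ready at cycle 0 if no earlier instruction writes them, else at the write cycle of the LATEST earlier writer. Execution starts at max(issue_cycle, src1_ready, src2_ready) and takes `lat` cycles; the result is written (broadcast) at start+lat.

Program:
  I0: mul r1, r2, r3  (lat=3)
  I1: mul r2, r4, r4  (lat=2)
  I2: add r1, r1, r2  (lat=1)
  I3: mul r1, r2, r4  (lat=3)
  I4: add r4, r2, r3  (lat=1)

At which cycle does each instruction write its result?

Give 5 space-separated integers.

Answer: 4 4 5 7 6

Derivation:
I0 mul r1: issue@1 deps=(None,None) exec_start@1 write@4
I1 mul r2: issue@2 deps=(None,None) exec_start@2 write@4
I2 add r1: issue@3 deps=(0,1) exec_start@4 write@5
I3 mul r1: issue@4 deps=(1,None) exec_start@4 write@7
I4 add r4: issue@5 deps=(1,None) exec_start@5 write@6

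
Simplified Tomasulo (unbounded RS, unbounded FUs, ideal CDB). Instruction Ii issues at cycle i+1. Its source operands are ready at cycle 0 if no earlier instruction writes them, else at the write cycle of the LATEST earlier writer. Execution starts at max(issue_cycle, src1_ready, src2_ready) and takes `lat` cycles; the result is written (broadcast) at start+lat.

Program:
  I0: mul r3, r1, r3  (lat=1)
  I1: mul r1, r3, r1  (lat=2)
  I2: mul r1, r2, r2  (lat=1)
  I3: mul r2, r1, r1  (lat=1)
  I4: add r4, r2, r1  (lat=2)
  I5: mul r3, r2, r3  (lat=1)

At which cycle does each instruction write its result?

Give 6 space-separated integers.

Answer: 2 4 4 5 7 7

Derivation:
I0 mul r3: issue@1 deps=(None,None) exec_start@1 write@2
I1 mul r1: issue@2 deps=(0,None) exec_start@2 write@4
I2 mul r1: issue@3 deps=(None,None) exec_start@3 write@4
I3 mul r2: issue@4 deps=(2,2) exec_start@4 write@5
I4 add r4: issue@5 deps=(3,2) exec_start@5 write@7
I5 mul r3: issue@6 deps=(3,0) exec_start@6 write@7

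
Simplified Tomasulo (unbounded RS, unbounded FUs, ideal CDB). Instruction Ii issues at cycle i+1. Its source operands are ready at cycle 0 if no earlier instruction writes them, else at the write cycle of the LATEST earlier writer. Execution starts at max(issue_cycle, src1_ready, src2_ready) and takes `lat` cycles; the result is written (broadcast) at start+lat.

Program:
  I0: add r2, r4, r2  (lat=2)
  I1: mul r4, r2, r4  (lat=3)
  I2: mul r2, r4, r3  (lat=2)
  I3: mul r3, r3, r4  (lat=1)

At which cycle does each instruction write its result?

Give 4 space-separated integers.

Answer: 3 6 8 7

Derivation:
I0 add r2: issue@1 deps=(None,None) exec_start@1 write@3
I1 mul r4: issue@2 deps=(0,None) exec_start@3 write@6
I2 mul r2: issue@3 deps=(1,None) exec_start@6 write@8
I3 mul r3: issue@4 deps=(None,1) exec_start@6 write@7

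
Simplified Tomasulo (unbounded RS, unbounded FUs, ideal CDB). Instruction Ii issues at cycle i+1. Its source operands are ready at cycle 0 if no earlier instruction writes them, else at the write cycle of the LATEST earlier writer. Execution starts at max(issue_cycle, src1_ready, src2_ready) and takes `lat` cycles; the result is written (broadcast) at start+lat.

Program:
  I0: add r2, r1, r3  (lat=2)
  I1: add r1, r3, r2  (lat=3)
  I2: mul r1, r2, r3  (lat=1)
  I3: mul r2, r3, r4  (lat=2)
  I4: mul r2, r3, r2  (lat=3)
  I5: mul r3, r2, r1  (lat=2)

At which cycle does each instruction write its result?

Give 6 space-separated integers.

Answer: 3 6 4 6 9 11

Derivation:
I0 add r2: issue@1 deps=(None,None) exec_start@1 write@3
I1 add r1: issue@2 deps=(None,0) exec_start@3 write@6
I2 mul r1: issue@3 deps=(0,None) exec_start@3 write@4
I3 mul r2: issue@4 deps=(None,None) exec_start@4 write@6
I4 mul r2: issue@5 deps=(None,3) exec_start@6 write@9
I5 mul r3: issue@6 deps=(4,2) exec_start@9 write@11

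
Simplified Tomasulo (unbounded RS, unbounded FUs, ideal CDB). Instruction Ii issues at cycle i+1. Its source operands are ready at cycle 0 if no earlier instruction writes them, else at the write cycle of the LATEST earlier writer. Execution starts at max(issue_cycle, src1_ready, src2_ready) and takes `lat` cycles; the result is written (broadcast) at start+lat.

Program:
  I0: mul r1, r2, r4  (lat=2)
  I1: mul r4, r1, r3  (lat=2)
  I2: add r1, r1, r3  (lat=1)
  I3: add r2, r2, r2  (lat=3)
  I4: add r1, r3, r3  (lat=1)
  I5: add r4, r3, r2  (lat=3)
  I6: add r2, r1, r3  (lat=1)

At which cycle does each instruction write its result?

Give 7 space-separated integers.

Answer: 3 5 4 7 6 10 8

Derivation:
I0 mul r1: issue@1 deps=(None,None) exec_start@1 write@3
I1 mul r4: issue@2 deps=(0,None) exec_start@3 write@5
I2 add r1: issue@3 deps=(0,None) exec_start@3 write@4
I3 add r2: issue@4 deps=(None,None) exec_start@4 write@7
I4 add r1: issue@5 deps=(None,None) exec_start@5 write@6
I5 add r4: issue@6 deps=(None,3) exec_start@7 write@10
I6 add r2: issue@7 deps=(4,None) exec_start@7 write@8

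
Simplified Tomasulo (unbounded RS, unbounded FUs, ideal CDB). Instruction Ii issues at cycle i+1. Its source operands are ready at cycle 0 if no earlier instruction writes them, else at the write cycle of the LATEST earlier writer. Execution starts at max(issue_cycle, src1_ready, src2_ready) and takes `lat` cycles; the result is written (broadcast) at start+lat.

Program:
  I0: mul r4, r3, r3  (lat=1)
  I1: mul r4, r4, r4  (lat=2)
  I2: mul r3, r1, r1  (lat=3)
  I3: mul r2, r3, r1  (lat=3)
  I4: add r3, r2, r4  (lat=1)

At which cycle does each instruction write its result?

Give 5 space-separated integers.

I0 mul r4: issue@1 deps=(None,None) exec_start@1 write@2
I1 mul r4: issue@2 deps=(0,0) exec_start@2 write@4
I2 mul r3: issue@3 deps=(None,None) exec_start@3 write@6
I3 mul r2: issue@4 deps=(2,None) exec_start@6 write@9
I4 add r3: issue@5 deps=(3,1) exec_start@9 write@10

Answer: 2 4 6 9 10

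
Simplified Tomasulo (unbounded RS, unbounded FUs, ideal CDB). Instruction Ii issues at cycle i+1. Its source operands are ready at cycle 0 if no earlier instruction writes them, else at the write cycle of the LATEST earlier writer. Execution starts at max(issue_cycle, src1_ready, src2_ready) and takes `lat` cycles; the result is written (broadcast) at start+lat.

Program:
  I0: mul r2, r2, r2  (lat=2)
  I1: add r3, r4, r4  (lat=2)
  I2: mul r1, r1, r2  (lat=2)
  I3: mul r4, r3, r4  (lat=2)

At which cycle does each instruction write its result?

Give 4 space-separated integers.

I0 mul r2: issue@1 deps=(None,None) exec_start@1 write@3
I1 add r3: issue@2 deps=(None,None) exec_start@2 write@4
I2 mul r1: issue@3 deps=(None,0) exec_start@3 write@5
I3 mul r4: issue@4 deps=(1,None) exec_start@4 write@6

Answer: 3 4 5 6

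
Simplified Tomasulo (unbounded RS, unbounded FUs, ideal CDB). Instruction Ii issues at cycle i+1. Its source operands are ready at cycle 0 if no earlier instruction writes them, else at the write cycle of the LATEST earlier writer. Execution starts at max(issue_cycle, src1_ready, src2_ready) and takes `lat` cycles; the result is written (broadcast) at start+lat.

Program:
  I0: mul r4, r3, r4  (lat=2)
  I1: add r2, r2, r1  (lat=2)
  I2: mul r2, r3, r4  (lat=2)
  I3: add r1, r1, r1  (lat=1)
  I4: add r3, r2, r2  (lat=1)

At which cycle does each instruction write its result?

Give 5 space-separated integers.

Answer: 3 4 5 5 6

Derivation:
I0 mul r4: issue@1 deps=(None,None) exec_start@1 write@3
I1 add r2: issue@2 deps=(None,None) exec_start@2 write@4
I2 mul r2: issue@3 deps=(None,0) exec_start@3 write@5
I3 add r1: issue@4 deps=(None,None) exec_start@4 write@5
I4 add r3: issue@5 deps=(2,2) exec_start@5 write@6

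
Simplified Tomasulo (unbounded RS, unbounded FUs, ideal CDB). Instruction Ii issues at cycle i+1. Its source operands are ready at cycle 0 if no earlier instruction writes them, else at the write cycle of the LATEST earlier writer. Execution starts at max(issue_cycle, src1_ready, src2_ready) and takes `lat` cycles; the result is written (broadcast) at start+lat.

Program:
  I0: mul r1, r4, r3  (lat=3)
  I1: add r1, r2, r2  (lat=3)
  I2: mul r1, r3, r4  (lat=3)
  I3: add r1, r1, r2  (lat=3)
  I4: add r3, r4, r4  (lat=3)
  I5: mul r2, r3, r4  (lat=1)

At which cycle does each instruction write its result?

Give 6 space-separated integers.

I0 mul r1: issue@1 deps=(None,None) exec_start@1 write@4
I1 add r1: issue@2 deps=(None,None) exec_start@2 write@5
I2 mul r1: issue@3 deps=(None,None) exec_start@3 write@6
I3 add r1: issue@4 deps=(2,None) exec_start@6 write@9
I4 add r3: issue@5 deps=(None,None) exec_start@5 write@8
I5 mul r2: issue@6 deps=(4,None) exec_start@8 write@9

Answer: 4 5 6 9 8 9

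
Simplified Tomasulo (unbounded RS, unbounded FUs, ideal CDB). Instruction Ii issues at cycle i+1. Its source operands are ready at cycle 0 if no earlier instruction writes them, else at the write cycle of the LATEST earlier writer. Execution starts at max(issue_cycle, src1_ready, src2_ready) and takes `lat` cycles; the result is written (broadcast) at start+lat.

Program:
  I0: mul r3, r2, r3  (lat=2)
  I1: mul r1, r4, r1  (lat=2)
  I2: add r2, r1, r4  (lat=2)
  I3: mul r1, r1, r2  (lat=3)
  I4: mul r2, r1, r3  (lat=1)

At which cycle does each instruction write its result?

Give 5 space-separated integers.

Answer: 3 4 6 9 10

Derivation:
I0 mul r3: issue@1 deps=(None,None) exec_start@1 write@3
I1 mul r1: issue@2 deps=(None,None) exec_start@2 write@4
I2 add r2: issue@3 deps=(1,None) exec_start@4 write@6
I3 mul r1: issue@4 deps=(1,2) exec_start@6 write@9
I4 mul r2: issue@5 deps=(3,0) exec_start@9 write@10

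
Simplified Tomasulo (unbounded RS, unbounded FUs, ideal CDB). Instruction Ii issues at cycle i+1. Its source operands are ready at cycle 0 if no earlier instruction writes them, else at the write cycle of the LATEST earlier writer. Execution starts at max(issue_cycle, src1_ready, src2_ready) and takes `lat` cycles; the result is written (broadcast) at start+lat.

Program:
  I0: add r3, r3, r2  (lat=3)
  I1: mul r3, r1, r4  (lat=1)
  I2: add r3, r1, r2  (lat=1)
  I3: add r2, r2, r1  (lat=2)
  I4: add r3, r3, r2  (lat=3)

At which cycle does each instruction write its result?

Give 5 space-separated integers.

Answer: 4 3 4 6 9

Derivation:
I0 add r3: issue@1 deps=(None,None) exec_start@1 write@4
I1 mul r3: issue@2 deps=(None,None) exec_start@2 write@3
I2 add r3: issue@3 deps=(None,None) exec_start@3 write@4
I3 add r2: issue@4 deps=(None,None) exec_start@4 write@6
I4 add r3: issue@5 deps=(2,3) exec_start@6 write@9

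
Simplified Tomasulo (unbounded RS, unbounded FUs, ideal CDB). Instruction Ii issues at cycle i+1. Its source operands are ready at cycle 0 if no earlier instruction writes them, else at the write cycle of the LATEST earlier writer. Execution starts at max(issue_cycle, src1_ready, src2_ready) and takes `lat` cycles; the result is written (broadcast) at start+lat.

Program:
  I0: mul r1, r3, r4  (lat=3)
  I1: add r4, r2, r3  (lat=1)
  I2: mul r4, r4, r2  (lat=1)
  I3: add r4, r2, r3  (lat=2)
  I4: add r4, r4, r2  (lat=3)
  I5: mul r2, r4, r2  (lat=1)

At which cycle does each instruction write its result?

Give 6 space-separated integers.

I0 mul r1: issue@1 deps=(None,None) exec_start@1 write@4
I1 add r4: issue@2 deps=(None,None) exec_start@2 write@3
I2 mul r4: issue@3 deps=(1,None) exec_start@3 write@4
I3 add r4: issue@4 deps=(None,None) exec_start@4 write@6
I4 add r4: issue@5 deps=(3,None) exec_start@6 write@9
I5 mul r2: issue@6 deps=(4,None) exec_start@9 write@10

Answer: 4 3 4 6 9 10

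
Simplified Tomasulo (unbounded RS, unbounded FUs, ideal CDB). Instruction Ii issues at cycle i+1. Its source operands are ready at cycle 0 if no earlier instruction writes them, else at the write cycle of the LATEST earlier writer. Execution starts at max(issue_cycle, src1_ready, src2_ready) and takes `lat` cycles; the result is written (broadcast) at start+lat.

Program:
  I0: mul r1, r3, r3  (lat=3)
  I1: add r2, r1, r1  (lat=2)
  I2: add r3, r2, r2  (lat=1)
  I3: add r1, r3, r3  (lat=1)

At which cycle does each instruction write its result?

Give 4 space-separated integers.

I0 mul r1: issue@1 deps=(None,None) exec_start@1 write@4
I1 add r2: issue@2 deps=(0,0) exec_start@4 write@6
I2 add r3: issue@3 deps=(1,1) exec_start@6 write@7
I3 add r1: issue@4 deps=(2,2) exec_start@7 write@8

Answer: 4 6 7 8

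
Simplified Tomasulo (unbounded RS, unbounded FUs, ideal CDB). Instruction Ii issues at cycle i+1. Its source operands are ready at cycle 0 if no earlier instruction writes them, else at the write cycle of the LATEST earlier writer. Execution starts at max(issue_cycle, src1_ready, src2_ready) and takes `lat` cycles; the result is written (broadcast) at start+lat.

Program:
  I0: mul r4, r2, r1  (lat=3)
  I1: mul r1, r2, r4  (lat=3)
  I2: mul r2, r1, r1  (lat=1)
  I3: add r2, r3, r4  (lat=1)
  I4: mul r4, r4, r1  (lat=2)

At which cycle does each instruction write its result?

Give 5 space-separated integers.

Answer: 4 7 8 5 9

Derivation:
I0 mul r4: issue@1 deps=(None,None) exec_start@1 write@4
I1 mul r1: issue@2 deps=(None,0) exec_start@4 write@7
I2 mul r2: issue@3 deps=(1,1) exec_start@7 write@8
I3 add r2: issue@4 deps=(None,0) exec_start@4 write@5
I4 mul r4: issue@5 deps=(0,1) exec_start@7 write@9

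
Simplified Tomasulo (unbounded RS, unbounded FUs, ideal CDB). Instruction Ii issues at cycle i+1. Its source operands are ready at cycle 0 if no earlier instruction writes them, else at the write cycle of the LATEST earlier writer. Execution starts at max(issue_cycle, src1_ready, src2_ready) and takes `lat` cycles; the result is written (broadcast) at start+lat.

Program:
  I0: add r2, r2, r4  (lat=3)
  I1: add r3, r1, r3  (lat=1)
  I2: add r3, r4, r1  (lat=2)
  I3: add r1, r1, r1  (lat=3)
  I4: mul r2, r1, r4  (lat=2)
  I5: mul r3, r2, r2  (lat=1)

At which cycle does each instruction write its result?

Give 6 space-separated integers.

I0 add r2: issue@1 deps=(None,None) exec_start@1 write@4
I1 add r3: issue@2 deps=(None,None) exec_start@2 write@3
I2 add r3: issue@3 deps=(None,None) exec_start@3 write@5
I3 add r1: issue@4 deps=(None,None) exec_start@4 write@7
I4 mul r2: issue@5 deps=(3,None) exec_start@7 write@9
I5 mul r3: issue@6 deps=(4,4) exec_start@9 write@10

Answer: 4 3 5 7 9 10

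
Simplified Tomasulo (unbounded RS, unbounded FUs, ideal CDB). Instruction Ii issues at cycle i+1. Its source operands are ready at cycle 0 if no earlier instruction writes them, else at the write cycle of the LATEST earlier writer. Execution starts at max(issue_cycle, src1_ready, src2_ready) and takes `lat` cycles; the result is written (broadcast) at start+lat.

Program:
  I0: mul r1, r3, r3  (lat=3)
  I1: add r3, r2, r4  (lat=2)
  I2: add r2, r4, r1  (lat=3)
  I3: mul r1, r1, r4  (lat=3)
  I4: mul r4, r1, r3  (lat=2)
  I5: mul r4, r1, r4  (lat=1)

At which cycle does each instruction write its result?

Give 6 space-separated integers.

I0 mul r1: issue@1 deps=(None,None) exec_start@1 write@4
I1 add r3: issue@2 deps=(None,None) exec_start@2 write@4
I2 add r2: issue@3 deps=(None,0) exec_start@4 write@7
I3 mul r1: issue@4 deps=(0,None) exec_start@4 write@7
I4 mul r4: issue@5 deps=(3,1) exec_start@7 write@9
I5 mul r4: issue@6 deps=(3,4) exec_start@9 write@10

Answer: 4 4 7 7 9 10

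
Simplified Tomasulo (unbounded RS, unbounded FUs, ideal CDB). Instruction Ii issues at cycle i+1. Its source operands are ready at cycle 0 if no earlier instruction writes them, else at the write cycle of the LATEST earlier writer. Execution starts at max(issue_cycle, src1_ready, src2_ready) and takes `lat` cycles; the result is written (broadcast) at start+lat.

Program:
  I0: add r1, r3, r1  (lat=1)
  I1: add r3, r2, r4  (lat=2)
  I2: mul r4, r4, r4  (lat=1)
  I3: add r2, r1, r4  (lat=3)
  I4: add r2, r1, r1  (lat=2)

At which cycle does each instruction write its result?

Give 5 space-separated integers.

I0 add r1: issue@1 deps=(None,None) exec_start@1 write@2
I1 add r3: issue@2 deps=(None,None) exec_start@2 write@4
I2 mul r4: issue@3 deps=(None,None) exec_start@3 write@4
I3 add r2: issue@4 deps=(0,2) exec_start@4 write@7
I4 add r2: issue@5 deps=(0,0) exec_start@5 write@7

Answer: 2 4 4 7 7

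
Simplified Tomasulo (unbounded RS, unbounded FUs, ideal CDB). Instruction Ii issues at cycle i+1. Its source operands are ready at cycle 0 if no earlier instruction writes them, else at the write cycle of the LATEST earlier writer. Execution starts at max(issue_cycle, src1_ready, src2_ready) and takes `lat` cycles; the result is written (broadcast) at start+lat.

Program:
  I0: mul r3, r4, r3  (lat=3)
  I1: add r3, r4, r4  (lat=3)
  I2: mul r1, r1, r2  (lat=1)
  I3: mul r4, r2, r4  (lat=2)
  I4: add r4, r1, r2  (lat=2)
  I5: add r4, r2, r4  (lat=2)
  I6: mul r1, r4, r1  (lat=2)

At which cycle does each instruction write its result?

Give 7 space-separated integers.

Answer: 4 5 4 6 7 9 11

Derivation:
I0 mul r3: issue@1 deps=(None,None) exec_start@1 write@4
I1 add r3: issue@2 deps=(None,None) exec_start@2 write@5
I2 mul r1: issue@3 deps=(None,None) exec_start@3 write@4
I3 mul r4: issue@4 deps=(None,None) exec_start@4 write@6
I4 add r4: issue@5 deps=(2,None) exec_start@5 write@7
I5 add r4: issue@6 deps=(None,4) exec_start@7 write@9
I6 mul r1: issue@7 deps=(5,2) exec_start@9 write@11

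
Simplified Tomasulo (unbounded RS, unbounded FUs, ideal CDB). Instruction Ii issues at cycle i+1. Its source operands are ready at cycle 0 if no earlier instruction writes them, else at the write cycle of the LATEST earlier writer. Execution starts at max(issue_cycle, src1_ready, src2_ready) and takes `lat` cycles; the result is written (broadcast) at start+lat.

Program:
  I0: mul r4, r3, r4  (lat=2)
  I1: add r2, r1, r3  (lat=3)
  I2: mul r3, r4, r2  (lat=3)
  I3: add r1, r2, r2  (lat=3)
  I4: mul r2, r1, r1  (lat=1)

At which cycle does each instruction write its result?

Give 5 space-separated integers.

Answer: 3 5 8 8 9

Derivation:
I0 mul r4: issue@1 deps=(None,None) exec_start@1 write@3
I1 add r2: issue@2 deps=(None,None) exec_start@2 write@5
I2 mul r3: issue@3 deps=(0,1) exec_start@5 write@8
I3 add r1: issue@4 deps=(1,1) exec_start@5 write@8
I4 mul r2: issue@5 deps=(3,3) exec_start@8 write@9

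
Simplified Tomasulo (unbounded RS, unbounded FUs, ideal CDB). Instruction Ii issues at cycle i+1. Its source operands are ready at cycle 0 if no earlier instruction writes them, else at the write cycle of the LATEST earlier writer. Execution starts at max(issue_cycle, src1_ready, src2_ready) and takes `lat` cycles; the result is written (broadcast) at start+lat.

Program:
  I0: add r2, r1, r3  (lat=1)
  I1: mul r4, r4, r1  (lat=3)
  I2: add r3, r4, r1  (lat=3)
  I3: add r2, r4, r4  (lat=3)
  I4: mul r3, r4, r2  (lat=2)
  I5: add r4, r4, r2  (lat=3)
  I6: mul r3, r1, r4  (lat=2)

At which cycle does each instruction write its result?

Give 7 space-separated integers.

Answer: 2 5 8 8 10 11 13

Derivation:
I0 add r2: issue@1 deps=(None,None) exec_start@1 write@2
I1 mul r4: issue@2 deps=(None,None) exec_start@2 write@5
I2 add r3: issue@3 deps=(1,None) exec_start@5 write@8
I3 add r2: issue@4 deps=(1,1) exec_start@5 write@8
I4 mul r3: issue@5 deps=(1,3) exec_start@8 write@10
I5 add r4: issue@6 deps=(1,3) exec_start@8 write@11
I6 mul r3: issue@7 deps=(None,5) exec_start@11 write@13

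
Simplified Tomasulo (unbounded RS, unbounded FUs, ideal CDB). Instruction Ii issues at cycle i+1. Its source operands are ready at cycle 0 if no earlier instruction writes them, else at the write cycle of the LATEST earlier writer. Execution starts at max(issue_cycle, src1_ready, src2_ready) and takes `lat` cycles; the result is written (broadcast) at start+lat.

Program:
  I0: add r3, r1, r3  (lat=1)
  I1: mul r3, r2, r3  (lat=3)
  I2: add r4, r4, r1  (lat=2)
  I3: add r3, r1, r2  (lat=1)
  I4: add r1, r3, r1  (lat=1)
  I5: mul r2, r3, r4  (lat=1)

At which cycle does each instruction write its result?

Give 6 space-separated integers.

I0 add r3: issue@1 deps=(None,None) exec_start@1 write@2
I1 mul r3: issue@2 deps=(None,0) exec_start@2 write@5
I2 add r4: issue@3 deps=(None,None) exec_start@3 write@5
I3 add r3: issue@4 deps=(None,None) exec_start@4 write@5
I4 add r1: issue@5 deps=(3,None) exec_start@5 write@6
I5 mul r2: issue@6 deps=(3,2) exec_start@6 write@7

Answer: 2 5 5 5 6 7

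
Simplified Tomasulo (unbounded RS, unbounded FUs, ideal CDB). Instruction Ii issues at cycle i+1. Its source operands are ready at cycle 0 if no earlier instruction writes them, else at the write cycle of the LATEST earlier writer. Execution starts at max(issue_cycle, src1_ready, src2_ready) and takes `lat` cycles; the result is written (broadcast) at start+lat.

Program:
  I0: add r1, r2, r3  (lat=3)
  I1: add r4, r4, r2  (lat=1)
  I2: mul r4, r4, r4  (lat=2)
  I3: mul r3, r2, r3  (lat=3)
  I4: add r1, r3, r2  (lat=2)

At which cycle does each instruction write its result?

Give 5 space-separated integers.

Answer: 4 3 5 7 9

Derivation:
I0 add r1: issue@1 deps=(None,None) exec_start@1 write@4
I1 add r4: issue@2 deps=(None,None) exec_start@2 write@3
I2 mul r4: issue@3 deps=(1,1) exec_start@3 write@5
I3 mul r3: issue@4 deps=(None,None) exec_start@4 write@7
I4 add r1: issue@5 deps=(3,None) exec_start@7 write@9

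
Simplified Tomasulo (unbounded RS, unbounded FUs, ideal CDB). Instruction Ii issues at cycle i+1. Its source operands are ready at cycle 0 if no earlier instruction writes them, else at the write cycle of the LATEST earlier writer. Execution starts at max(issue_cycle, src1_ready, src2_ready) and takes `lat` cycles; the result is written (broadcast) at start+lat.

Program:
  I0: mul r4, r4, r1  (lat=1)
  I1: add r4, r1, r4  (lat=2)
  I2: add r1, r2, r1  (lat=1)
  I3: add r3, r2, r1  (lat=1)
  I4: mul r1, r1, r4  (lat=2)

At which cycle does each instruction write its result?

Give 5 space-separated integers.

I0 mul r4: issue@1 deps=(None,None) exec_start@1 write@2
I1 add r4: issue@2 deps=(None,0) exec_start@2 write@4
I2 add r1: issue@3 deps=(None,None) exec_start@3 write@4
I3 add r3: issue@4 deps=(None,2) exec_start@4 write@5
I4 mul r1: issue@5 deps=(2,1) exec_start@5 write@7

Answer: 2 4 4 5 7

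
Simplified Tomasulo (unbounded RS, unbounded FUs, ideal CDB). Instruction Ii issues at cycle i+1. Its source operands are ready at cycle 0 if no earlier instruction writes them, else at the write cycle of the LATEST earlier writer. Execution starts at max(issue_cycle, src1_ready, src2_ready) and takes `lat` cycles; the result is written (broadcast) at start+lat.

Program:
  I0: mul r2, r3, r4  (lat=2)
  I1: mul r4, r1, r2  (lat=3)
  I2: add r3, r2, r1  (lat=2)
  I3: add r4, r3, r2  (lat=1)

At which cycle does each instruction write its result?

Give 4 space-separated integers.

I0 mul r2: issue@1 deps=(None,None) exec_start@1 write@3
I1 mul r4: issue@2 deps=(None,0) exec_start@3 write@6
I2 add r3: issue@3 deps=(0,None) exec_start@3 write@5
I3 add r4: issue@4 deps=(2,0) exec_start@5 write@6

Answer: 3 6 5 6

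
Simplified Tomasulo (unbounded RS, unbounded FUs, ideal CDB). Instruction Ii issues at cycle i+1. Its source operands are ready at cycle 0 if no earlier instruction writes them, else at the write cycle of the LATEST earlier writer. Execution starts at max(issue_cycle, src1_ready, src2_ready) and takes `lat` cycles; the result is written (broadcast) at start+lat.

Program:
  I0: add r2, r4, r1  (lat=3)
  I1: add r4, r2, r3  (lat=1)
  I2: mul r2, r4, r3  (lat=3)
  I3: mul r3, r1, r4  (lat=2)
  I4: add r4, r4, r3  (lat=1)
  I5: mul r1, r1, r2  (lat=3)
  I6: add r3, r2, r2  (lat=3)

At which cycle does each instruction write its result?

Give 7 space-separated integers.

I0 add r2: issue@1 deps=(None,None) exec_start@1 write@4
I1 add r4: issue@2 deps=(0,None) exec_start@4 write@5
I2 mul r2: issue@3 deps=(1,None) exec_start@5 write@8
I3 mul r3: issue@4 deps=(None,1) exec_start@5 write@7
I4 add r4: issue@5 deps=(1,3) exec_start@7 write@8
I5 mul r1: issue@6 deps=(None,2) exec_start@8 write@11
I6 add r3: issue@7 deps=(2,2) exec_start@8 write@11

Answer: 4 5 8 7 8 11 11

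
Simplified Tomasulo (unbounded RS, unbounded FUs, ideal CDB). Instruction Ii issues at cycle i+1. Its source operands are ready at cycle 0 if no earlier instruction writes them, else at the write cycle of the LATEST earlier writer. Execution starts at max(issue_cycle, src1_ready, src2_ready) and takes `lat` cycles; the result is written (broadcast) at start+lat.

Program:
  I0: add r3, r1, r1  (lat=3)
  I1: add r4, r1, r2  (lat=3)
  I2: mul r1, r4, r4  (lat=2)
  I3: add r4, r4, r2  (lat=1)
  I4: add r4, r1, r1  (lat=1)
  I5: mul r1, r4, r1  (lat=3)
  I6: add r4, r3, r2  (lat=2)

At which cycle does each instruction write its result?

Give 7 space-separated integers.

Answer: 4 5 7 6 8 11 9

Derivation:
I0 add r3: issue@1 deps=(None,None) exec_start@1 write@4
I1 add r4: issue@2 deps=(None,None) exec_start@2 write@5
I2 mul r1: issue@3 deps=(1,1) exec_start@5 write@7
I3 add r4: issue@4 deps=(1,None) exec_start@5 write@6
I4 add r4: issue@5 deps=(2,2) exec_start@7 write@8
I5 mul r1: issue@6 deps=(4,2) exec_start@8 write@11
I6 add r4: issue@7 deps=(0,None) exec_start@7 write@9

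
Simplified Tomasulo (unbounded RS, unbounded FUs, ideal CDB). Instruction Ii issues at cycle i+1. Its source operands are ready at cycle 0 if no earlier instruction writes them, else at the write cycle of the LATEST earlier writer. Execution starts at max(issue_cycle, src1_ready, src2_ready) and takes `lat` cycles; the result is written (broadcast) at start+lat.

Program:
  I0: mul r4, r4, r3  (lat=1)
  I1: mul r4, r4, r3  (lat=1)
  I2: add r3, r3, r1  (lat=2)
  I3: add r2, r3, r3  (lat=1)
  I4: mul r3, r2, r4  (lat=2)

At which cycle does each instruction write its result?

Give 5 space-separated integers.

Answer: 2 3 5 6 8

Derivation:
I0 mul r4: issue@1 deps=(None,None) exec_start@1 write@2
I1 mul r4: issue@2 deps=(0,None) exec_start@2 write@3
I2 add r3: issue@3 deps=(None,None) exec_start@3 write@5
I3 add r2: issue@4 deps=(2,2) exec_start@5 write@6
I4 mul r3: issue@5 deps=(3,1) exec_start@6 write@8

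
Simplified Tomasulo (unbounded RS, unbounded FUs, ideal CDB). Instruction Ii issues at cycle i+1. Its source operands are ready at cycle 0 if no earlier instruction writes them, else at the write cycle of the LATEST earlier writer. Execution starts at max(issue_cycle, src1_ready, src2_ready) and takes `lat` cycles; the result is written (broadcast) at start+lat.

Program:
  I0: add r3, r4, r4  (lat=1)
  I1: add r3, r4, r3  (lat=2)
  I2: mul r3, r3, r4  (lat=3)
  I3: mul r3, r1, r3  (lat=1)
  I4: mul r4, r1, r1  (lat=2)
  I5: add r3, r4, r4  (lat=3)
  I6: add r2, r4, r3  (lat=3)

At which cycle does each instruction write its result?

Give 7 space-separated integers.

Answer: 2 4 7 8 7 10 13

Derivation:
I0 add r3: issue@1 deps=(None,None) exec_start@1 write@2
I1 add r3: issue@2 deps=(None,0) exec_start@2 write@4
I2 mul r3: issue@3 deps=(1,None) exec_start@4 write@7
I3 mul r3: issue@4 deps=(None,2) exec_start@7 write@8
I4 mul r4: issue@5 deps=(None,None) exec_start@5 write@7
I5 add r3: issue@6 deps=(4,4) exec_start@7 write@10
I6 add r2: issue@7 deps=(4,5) exec_start@10 write@13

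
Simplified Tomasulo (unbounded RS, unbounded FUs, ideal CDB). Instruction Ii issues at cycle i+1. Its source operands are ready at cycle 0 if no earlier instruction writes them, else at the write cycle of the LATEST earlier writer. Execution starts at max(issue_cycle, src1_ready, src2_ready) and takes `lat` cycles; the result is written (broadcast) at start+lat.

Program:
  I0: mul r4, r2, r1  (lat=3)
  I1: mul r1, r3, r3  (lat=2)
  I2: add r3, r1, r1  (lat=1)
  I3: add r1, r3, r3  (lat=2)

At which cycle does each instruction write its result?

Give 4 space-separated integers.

Answer: 4 4 5 7

Derivation:
I0 mul r4: issue@1 deps=(None,None) exec_start@1 write@4
I1 mul r1: issue@2 deps=(None,None) exec_start@2 write@4
I2 add r3: issue@3 deps=(1,1) exec_start@4 write@5
I3 add r1: issue@4 deps=(2,2) exec_start@5 write@7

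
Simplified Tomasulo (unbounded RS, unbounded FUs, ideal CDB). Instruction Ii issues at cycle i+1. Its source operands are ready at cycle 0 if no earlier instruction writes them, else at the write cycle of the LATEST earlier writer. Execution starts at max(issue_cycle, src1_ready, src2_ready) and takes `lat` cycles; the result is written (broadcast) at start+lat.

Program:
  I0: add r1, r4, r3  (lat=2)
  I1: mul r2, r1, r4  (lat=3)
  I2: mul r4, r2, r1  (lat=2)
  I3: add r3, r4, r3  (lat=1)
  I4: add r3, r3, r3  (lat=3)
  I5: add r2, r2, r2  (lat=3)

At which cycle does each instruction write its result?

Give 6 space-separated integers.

I0 add r1: issue@1 deps=(None,None) exec_start@1 write@3
I1 mul r2: issue@2 deps=(0,None) exec_start@3 write@6
I2 mul r4: issue@3 deps=(1,0) exec_start@6 write@8
I3 add r3: issue@4 deps=(2,None) exec_start@8 write@9
I4 add r3: issue@5 deps=(3,3) exec_start@9 write@12
I5 add r2: issue@6 deps=(1,1) exec_start@6 write@9

Answer: 3 6 8 9 12 9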